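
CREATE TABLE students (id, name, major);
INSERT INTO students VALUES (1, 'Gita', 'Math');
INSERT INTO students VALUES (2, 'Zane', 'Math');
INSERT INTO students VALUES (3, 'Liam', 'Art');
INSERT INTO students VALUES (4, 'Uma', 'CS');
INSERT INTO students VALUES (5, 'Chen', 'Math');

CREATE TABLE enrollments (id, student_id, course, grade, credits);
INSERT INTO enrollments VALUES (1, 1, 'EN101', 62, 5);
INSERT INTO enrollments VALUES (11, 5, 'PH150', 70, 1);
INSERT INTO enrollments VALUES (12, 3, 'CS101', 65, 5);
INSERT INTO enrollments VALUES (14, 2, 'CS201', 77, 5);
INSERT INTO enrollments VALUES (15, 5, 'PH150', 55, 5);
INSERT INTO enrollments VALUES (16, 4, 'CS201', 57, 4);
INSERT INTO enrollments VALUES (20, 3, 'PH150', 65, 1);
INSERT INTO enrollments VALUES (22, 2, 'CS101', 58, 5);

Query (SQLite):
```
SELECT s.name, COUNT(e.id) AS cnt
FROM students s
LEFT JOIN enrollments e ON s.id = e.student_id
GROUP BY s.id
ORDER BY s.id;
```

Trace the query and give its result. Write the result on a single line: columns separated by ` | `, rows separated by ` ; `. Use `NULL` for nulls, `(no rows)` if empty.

Gita | 1 ; Zane | 2 ; Liam | 2 ; Uma | 1 ; Chen | 2

LEFT JOIN keeps every students row; unmatched ones get NULL for enrollments columns.
Group by students.id and compute COUNT(e.id). COUNT(col) of an all-NULL group is 0.
  1: ids {1} → COUNT(e.id)=1
  2: ids {14, 22} → COUNT(e.id)=2
  3: ids {12, 20} → COUNT(e.id)=2
  4: ids {16} → COUNT(e.id)=1
  5: ids {11, 15} → COUNT(e.id)=2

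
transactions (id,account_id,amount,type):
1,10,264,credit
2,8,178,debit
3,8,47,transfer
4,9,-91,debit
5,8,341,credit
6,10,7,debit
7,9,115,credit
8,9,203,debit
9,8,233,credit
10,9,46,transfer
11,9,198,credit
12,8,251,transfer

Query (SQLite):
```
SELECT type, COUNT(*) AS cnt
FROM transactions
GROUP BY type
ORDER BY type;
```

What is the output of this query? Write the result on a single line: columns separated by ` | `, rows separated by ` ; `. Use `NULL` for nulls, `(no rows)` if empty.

Partition transactions by type; compute COUNT(*) within each group.
  credit: ids {1, 5, 7, 9, 11} → COUNT(*)=5
  debit: ids {2, 4, 6, 8} → COUNT(*)=4
  transfer: ids {3, 10, 12} → COUNT(*)=3

credit | 5 ; debit | 4 ; transfer | 3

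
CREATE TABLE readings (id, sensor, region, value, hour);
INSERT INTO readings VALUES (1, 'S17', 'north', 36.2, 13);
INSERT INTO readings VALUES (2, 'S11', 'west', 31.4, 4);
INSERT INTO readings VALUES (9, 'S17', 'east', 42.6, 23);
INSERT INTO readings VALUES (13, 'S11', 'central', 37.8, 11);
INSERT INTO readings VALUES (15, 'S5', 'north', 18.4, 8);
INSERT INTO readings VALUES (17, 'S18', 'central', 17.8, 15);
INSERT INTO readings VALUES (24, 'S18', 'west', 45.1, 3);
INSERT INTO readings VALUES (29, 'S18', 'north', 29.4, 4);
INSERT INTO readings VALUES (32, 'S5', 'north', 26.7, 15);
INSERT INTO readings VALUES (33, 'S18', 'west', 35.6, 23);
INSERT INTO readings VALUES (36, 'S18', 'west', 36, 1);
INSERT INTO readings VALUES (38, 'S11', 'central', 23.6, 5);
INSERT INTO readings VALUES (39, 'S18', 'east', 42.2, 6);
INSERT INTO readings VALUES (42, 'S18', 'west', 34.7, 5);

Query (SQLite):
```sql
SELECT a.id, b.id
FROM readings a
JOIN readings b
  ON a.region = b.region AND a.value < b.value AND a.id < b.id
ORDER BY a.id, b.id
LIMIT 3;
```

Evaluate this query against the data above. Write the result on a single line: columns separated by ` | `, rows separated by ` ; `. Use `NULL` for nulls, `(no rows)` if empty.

2 | 24 ; 2 | 33 ; 2 | 36

Pairs (a,b) with same region, a.value < b.value, a.id < b.id.
region groups: central:{13,17,38} east:{9,39} north:{1,15,29,32} west:{2,24,33,36,42}
Ordered by (a.id, b.id); first 3.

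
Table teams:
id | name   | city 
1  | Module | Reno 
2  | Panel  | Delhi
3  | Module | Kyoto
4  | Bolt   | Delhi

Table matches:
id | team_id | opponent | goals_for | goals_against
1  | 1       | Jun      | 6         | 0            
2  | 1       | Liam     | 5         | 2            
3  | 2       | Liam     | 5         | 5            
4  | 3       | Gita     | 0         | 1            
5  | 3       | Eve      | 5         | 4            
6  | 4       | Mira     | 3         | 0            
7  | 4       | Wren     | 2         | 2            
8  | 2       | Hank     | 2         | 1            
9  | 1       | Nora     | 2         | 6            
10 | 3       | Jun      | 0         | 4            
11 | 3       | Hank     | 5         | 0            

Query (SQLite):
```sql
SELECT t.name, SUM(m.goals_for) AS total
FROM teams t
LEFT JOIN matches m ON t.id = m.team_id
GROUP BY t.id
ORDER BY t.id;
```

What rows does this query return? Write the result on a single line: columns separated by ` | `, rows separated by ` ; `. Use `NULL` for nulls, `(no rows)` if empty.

Module | 13 ; Panel | 7 ; Module | 10 ; Bolt | 5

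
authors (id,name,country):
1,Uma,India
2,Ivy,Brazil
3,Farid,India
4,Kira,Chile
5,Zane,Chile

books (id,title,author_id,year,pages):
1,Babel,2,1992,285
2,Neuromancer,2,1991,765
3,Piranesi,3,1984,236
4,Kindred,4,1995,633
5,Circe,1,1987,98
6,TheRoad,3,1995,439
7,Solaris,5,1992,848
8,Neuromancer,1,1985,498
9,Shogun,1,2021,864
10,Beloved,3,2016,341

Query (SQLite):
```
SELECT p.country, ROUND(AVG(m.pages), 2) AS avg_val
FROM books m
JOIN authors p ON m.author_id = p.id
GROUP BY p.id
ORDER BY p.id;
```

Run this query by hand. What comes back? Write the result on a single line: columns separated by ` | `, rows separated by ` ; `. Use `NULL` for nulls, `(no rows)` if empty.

Join each books row to its authors via author_id.
Group joined rows by authors.id; compute ROUND(AVG(m.pages), 2) per group.
  1: ids {5, 8, 9} → ROUND(AVG(m.pages), 2)=486.67
  2: ids {1, 2} → ROUND(AVG(m.pages), 2)=525
  3: ids {3, 6, 10} → ROUND(AVG(m.pages), 2)=338.67
  4: ids {4} → ROUND(AVG(m.pages), 2)=633
  5: ids {7} → ROUND(AVG(m.pages), 2)=848

India | 486.67 ; Brazil | 525 ; India | 338.67 ; Chile | 633 ; Chile | 848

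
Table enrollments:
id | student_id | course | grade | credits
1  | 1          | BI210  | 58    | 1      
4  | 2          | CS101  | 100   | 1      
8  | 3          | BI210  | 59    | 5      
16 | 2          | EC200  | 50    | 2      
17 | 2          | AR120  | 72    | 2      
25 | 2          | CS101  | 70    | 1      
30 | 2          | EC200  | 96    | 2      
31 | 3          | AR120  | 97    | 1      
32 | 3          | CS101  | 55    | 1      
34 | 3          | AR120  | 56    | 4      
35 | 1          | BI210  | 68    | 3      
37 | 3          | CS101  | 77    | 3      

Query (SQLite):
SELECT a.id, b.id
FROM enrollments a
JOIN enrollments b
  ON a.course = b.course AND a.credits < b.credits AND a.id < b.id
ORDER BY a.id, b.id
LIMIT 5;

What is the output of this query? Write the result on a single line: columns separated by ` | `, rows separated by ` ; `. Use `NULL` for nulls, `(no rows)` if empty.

1 | 8 ; 1 | 35 ; 4 | 37 ; 17 | 34 ; 25 | 37

Pairs (a,b) with same course, a.credits < b.credits, a.id < b.id.
course groups: AR120:{17,31,34} BI210:{1,8,35} CS101:{4,25,32,37} EC200:{16,30}
Ordered by (a.id, b.id); first 5.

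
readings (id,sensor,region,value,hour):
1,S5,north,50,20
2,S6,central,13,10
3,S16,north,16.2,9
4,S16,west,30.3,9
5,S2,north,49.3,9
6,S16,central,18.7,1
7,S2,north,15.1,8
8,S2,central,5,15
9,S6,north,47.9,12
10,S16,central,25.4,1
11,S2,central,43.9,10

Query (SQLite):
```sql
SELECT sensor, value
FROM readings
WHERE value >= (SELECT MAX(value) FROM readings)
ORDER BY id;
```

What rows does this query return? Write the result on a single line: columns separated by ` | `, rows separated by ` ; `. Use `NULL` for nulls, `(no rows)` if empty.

S5 | 50

Scalar subquery: MAX(value) over all readings rows = 50.0.
Keep rows where value >= that value.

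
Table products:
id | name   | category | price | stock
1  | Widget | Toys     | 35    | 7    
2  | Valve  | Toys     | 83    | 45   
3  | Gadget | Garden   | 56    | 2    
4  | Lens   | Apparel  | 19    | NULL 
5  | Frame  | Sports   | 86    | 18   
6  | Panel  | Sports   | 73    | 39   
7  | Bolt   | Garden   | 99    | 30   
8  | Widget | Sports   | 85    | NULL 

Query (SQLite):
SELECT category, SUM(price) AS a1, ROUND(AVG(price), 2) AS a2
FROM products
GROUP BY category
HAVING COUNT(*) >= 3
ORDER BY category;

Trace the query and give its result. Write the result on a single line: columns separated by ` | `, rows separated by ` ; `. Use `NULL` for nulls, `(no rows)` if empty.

Group products by category.
Per group compute: SUM(price), ROUND(AVG(price), 2).
HAVING: drop groups with fewer than 3 rows.
  Apparel: ids {4} → SUM(price)=19, ROUND(AVG(price), 2)=19
  Garden: ids {3, 7} → SUM(price)=155, ROUND(AVG(price), 2)=77.5
  Sports: ids {5, 6, 8} → SUM(price)=244, ROUND(AVG(price), 2)=81.33
  Toys: ids {1, 2} → SUM(price)=118, ROUND(AVG(price), 2)=59

Sports | 244 | 81.33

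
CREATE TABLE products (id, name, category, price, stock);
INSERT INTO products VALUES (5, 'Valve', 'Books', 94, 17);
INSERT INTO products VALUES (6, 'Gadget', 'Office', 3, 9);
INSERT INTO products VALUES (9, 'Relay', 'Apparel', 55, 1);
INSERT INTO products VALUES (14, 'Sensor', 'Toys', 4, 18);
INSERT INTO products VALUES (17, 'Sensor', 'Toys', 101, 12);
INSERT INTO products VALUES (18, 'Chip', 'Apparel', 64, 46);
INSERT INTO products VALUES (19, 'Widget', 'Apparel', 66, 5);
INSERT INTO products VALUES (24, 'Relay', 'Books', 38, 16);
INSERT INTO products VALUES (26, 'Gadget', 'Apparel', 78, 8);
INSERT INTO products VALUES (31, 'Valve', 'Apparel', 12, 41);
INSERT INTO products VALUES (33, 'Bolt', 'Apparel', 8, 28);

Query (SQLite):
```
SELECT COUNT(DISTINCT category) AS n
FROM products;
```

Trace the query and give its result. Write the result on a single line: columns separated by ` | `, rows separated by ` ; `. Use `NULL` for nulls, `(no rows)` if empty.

4

Count distinct non-NULL category values.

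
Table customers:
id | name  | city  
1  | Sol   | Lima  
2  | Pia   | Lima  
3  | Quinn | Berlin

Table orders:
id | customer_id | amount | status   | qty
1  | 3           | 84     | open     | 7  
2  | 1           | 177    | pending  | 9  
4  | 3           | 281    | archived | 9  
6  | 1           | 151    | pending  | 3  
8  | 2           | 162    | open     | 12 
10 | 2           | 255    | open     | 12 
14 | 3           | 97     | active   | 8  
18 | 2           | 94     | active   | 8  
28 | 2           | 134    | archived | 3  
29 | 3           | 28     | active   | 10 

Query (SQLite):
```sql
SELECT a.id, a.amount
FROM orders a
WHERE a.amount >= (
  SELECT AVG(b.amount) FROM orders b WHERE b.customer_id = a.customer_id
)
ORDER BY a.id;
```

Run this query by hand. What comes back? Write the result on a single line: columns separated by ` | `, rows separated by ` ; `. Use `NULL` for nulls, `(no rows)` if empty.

2 | 177 ; 4 | 281 ; 8 | 162 ; 10 | 255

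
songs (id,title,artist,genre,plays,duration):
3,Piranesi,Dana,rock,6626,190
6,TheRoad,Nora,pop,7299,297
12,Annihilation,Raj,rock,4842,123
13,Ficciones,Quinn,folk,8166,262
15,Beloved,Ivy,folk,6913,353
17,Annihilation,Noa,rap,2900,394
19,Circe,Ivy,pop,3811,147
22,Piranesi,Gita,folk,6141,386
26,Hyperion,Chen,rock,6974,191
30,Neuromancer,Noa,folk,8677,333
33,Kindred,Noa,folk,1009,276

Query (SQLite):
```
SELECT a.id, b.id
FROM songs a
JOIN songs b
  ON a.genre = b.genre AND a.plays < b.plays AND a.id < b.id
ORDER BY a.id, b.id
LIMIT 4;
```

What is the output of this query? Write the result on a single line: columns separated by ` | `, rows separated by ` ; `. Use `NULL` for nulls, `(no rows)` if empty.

3 | 26 ; 12 | 26 ; 13 | 30 ; 15 | 30

Pairs (a,b) with same genre, a.plays < b.plays, a.id < b.id.
genre groups: folk:{13,15,22,30,33} pop:{6,19} rap:{17} rock:{3,12,26}
Ordered by (a.id, b.id); first 4.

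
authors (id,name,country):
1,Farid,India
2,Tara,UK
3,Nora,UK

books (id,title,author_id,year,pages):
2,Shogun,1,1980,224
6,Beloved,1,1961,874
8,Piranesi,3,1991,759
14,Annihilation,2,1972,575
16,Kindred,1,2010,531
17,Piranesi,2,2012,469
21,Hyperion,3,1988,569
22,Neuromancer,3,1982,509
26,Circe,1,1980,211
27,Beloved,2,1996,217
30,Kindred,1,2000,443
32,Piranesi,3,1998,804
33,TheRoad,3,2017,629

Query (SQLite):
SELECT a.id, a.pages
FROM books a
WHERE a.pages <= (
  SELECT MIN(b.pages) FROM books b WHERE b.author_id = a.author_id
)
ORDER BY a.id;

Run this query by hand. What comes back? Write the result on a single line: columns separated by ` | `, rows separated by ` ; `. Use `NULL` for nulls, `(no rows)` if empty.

For each books row a, compute MIN(pages) over rows sharing a.author_id.
Keep row a if a.pages <= that per-group MIN.
  author_id=1: MIN(pages) = 211
  author_id=2: MIN(pages) = 217
  author_id=3: MIN(pages) = 509

22 | 509 ; 26 | 211 ; 27 | 217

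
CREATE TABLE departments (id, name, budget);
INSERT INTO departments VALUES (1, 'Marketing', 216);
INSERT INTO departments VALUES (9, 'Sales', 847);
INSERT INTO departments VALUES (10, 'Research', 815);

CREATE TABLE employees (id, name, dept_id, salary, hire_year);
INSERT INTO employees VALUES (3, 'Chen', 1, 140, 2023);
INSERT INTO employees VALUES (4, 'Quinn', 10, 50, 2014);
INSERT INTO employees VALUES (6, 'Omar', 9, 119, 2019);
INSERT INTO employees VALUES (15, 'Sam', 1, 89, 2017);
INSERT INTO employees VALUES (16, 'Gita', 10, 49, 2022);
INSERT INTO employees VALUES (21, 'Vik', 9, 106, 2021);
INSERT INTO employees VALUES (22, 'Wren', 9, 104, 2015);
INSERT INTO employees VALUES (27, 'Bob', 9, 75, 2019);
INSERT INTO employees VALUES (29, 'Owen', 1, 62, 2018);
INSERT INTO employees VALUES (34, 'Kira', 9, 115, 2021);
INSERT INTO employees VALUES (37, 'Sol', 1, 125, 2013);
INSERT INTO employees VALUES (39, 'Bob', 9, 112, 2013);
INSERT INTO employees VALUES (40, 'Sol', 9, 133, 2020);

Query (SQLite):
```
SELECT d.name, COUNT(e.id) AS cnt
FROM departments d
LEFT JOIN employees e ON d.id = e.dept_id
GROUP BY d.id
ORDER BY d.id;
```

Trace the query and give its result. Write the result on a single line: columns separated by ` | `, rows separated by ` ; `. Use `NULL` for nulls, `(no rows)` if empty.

LEFT JOIN keeps every departments row; unmatched ones get NULL for employees columns.
Group by departments.id and compute COUNT(e.id). COUNT(col) of an all-NULL group is 0.
  1: ids {3, 15, 29, 37} → COUNT(e.id)=4
  9: ids {6, 21, 22, 27, 34, 39, 40} → COUNT(e.id)=7
  10: ids {4, 16} → COUNT(e.id)=2

Marketing | 4 ; Sales | 7 ; Research | 2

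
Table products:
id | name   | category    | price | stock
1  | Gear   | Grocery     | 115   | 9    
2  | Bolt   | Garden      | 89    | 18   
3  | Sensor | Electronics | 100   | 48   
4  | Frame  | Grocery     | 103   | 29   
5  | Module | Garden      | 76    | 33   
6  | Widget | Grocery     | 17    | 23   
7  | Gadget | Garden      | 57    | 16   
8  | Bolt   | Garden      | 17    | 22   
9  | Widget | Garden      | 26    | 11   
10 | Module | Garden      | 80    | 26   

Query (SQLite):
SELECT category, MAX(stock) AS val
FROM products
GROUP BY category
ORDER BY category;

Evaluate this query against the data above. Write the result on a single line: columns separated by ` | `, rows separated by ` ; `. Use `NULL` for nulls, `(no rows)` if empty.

Partition products by category; compute MAX(stock) within each group.
  Electronics: ids {3} → MAX(stock)=48
  Garden: ids {2, 5, 7, 8, 9, 10} → MAX(stock)=33
  Grocery: ids {1, 4, 6} → MAX(stock)=29

Electronics | 48 ; Garden | 33 ; Grocery | 29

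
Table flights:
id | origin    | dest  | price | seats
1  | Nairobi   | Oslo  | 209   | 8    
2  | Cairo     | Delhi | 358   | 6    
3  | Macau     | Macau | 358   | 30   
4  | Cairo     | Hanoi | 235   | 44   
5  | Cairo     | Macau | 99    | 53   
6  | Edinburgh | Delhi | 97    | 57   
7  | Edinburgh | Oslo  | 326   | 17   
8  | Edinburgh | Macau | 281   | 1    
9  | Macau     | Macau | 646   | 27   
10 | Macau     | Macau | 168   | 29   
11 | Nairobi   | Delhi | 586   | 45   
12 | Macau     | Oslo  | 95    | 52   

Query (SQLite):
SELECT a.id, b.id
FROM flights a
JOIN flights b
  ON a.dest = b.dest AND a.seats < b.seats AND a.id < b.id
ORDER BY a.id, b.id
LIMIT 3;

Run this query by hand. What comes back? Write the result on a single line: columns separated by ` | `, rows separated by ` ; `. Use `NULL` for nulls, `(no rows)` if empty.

1 | 7 ; 1 | 12 ; 2 | 6

Pairs (a,b) with same dest, a.seats < b.seats, a.id < b.id.
dest groups: Delhi:{2,6,11} Hanoi:{4} Macau:{3,5,8,9,10} Oslo:{1,7,12}
Ordered by (a.id, b.id); first 3.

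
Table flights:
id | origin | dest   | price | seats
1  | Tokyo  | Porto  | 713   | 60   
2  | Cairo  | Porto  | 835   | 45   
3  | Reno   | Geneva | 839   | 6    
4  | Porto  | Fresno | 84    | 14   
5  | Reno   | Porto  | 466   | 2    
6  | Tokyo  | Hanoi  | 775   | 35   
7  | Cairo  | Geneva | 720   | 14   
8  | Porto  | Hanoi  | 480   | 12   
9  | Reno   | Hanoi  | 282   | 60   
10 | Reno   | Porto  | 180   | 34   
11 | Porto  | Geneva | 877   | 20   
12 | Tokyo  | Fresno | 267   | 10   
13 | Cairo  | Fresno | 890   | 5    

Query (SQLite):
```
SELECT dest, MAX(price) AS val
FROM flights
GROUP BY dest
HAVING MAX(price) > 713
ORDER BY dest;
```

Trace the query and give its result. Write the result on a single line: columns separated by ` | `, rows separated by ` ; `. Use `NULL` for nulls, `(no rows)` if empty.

Fresno | 890 ; Geneva | 877 ; Hanoi | 775 ; Porto | 835

Partition flights by dest; compute MAX(price) within each group.
HAVING: keep groups where MAX(price) > 713.
  Fresno: ids {4, 12, 13} → MAX(price)=890
  Geneva: ids {3, 7, 11} → MAX(price)=877
  Hanoi: ids {6, 8, 9} → MAX(price)=775
  Porto: ids {1, 2, 5, 10} → MAX(price)=835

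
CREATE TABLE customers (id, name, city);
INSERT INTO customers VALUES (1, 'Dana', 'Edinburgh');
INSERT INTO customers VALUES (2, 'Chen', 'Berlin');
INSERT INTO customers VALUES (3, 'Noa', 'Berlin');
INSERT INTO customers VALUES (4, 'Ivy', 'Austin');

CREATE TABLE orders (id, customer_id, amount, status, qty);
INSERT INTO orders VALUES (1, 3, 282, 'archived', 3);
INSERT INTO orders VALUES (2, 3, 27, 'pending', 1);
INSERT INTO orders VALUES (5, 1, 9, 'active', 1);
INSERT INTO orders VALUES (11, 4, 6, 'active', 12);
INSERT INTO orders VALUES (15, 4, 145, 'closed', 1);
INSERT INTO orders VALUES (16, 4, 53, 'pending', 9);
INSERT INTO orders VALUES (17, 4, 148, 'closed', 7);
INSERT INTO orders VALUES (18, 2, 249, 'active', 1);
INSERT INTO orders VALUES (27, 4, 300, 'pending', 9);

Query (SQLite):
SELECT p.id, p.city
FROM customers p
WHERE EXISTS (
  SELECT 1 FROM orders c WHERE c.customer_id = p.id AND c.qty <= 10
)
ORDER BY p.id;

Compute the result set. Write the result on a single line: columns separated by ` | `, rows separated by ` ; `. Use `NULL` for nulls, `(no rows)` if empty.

For each customers row, check whether any orders with matching customer_id has qty <= 10.
Keep rows where that is true.

1 | Edinburgh ; 2 | Berlin ; 3 | Berlin ; 4 | Austin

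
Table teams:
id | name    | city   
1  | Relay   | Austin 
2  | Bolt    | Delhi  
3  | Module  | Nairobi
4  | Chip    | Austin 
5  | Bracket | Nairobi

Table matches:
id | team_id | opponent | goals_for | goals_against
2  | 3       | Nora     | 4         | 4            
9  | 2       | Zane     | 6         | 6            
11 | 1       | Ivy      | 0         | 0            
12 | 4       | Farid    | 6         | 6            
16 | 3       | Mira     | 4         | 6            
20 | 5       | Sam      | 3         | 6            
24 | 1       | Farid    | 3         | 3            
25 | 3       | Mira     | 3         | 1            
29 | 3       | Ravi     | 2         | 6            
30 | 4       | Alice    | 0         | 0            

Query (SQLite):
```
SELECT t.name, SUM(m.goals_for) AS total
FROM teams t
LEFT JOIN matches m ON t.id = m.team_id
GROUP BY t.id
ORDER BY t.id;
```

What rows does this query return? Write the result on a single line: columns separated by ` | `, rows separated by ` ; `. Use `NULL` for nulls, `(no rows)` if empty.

LEFT JOIN keeps every teams row; unmatched ones get NULL for matches columns.
Group by teams.id and compute SUM(m.goals_for). SUM over an all-NULL group is NULL.
  1: ids {11, 24} → SUM(m.goals_for)=3
  2: ids {9} → SUM(m.goals_for)=6
  3: ids {2, 16, 25, 29} → SUM(m.goals_for)=13
  4: ids {12, 30} → SUM(m.goals_for)=6
  5: ids {20} → SUM(m.goals_for)=3

Relay | 3 ; Bolt | 6 ; Module | 13 ; Chip | 6 ; Bracket | 3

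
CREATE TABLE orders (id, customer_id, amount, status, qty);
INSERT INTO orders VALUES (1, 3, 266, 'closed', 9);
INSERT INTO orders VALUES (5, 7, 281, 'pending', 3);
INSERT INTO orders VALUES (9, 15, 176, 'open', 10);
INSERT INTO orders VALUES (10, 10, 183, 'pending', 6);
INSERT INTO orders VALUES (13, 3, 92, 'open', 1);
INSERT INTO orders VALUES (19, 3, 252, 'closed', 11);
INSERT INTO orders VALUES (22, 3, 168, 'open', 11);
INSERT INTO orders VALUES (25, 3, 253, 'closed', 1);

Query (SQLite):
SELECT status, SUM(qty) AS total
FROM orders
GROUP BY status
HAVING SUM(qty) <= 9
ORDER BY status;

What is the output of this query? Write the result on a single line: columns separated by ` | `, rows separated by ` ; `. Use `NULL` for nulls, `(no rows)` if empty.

pending | 9

Partition orders by status; compute SUM(qty) within each group.
HAVING: keep groups where SUM(qty) <= 9.
  closed: ids {1, 19, 25} → SUM(qty)=21
  open: ids {9, 13, 22} → SUM(qty)=22
  pending: ids {5, 10} → SUM(qty)=9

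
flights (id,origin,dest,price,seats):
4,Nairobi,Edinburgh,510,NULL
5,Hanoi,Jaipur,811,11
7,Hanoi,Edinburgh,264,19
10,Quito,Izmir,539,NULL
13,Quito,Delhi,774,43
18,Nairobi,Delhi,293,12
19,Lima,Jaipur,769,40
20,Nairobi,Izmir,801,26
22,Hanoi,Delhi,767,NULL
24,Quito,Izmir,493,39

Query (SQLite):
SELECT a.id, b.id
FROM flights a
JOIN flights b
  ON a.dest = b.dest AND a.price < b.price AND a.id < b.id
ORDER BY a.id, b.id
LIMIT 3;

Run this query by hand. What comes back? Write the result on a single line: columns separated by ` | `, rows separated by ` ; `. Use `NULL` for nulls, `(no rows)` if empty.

10 | 20 ; 18 | 22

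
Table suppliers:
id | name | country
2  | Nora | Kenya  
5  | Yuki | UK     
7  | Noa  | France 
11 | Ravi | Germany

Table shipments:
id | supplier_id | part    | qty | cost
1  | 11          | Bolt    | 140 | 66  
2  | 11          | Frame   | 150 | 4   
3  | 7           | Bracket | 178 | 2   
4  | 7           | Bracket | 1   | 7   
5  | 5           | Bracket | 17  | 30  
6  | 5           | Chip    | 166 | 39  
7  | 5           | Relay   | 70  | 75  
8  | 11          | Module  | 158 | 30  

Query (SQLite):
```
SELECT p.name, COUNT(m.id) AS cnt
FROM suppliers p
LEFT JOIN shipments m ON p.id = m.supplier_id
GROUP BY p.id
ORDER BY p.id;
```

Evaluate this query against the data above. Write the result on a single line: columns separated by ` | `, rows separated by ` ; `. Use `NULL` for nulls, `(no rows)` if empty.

Nora | 0 ; Yuki | 3 ; Noa | 2 ; Ravi | 3

LEFT JOIN keeps every suppliers row; unmatched ones get NULL for shipments columns.
Group by suppliers.id and compute COUNT(m.id). COUNT(col) of an all-NULL group is 0.
  2: ids {—} → COUNT(m.id)=0
  5: ids {5, 6, 7} → COUNT(m.id)=3
  7: ids {3, 4} → COUNT(m.id)=2
  11: ids {1, 2, 8} → COUNT(m.id)=3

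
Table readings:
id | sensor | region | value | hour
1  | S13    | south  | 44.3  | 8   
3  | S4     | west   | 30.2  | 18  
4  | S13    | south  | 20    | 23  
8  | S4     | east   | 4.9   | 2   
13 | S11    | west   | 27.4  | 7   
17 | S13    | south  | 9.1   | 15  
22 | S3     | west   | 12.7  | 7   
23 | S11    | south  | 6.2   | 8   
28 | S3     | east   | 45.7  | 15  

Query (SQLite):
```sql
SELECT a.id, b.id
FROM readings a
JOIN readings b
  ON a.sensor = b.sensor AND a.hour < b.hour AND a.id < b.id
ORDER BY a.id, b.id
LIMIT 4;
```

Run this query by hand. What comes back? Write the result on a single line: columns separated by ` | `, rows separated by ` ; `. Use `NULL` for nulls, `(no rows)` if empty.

Pairs (a,b) with same sensor, a.hour < b.hour, a.id < b.id.
sensor groups: S11:{13,23} S13:{1,4,17} S3:{22,28} S4:{3,8}
Ordered by (a.id, b.id); first 4.

1 | 4 ; 1 | 17 ; 13 | 23 ; 22 | 28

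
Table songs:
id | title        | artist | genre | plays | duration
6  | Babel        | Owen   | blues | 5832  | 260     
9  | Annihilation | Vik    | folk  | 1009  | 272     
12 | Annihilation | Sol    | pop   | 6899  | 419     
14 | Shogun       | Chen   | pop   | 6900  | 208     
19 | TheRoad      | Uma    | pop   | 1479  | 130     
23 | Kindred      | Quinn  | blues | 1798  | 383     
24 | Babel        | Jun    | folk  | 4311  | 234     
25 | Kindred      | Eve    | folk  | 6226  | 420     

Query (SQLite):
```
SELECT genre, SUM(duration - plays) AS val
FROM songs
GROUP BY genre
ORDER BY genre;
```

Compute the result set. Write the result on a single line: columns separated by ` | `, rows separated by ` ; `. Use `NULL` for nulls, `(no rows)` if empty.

blues | -6987 ; folk | -10620 ; pop | -14521

For each row compute duration - plays.
Group by genre; take SUM of the expression per group.
  blues: ids {6, 23} → SUM(duration - plays)=-6987
  folk: ids {9, 24, 25} → SUM(duration - plays)=-10620
  pop: ids {12, 14, 19} → SUM(duration - plays)=-14521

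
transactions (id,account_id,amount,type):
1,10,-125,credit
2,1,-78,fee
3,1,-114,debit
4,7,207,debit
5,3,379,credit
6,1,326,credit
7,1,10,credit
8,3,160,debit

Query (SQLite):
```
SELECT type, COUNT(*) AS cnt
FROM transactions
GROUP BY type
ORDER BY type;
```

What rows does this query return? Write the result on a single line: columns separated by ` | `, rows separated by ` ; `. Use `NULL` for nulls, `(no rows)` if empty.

Partition transactions by type; compute COUNT(*) within each group.
  credit: ids {1, 5, 6, 7} → COUNT(*)=4
  debit: ids {3, 4, 8} → COUNT(*)=3
  fee: ids {2} → COUNT(*)=1

credit | 4 ; debit | 3 ; fee | 1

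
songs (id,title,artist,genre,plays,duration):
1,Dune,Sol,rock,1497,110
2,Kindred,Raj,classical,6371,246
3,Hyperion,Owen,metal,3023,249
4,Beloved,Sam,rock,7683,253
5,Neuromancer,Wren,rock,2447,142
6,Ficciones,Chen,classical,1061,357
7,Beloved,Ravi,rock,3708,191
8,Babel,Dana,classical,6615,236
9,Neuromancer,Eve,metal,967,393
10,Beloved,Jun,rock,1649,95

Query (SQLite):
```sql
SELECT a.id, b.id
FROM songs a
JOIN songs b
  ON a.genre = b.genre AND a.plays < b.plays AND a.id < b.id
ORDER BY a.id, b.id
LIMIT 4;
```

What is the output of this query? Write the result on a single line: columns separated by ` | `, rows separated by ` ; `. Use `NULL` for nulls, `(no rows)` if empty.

Pairs (a,b) with same genre, a.plays < b.plays, a.id < b.id.
genre groups: classical:{2,6,8} metal:{3,9} rock:{1,4,5,7,10}
Ordered by (a.id, b.id); first 4.

1 | 4 ; 1 | 5 ; 1 | 7 ; 1 | 10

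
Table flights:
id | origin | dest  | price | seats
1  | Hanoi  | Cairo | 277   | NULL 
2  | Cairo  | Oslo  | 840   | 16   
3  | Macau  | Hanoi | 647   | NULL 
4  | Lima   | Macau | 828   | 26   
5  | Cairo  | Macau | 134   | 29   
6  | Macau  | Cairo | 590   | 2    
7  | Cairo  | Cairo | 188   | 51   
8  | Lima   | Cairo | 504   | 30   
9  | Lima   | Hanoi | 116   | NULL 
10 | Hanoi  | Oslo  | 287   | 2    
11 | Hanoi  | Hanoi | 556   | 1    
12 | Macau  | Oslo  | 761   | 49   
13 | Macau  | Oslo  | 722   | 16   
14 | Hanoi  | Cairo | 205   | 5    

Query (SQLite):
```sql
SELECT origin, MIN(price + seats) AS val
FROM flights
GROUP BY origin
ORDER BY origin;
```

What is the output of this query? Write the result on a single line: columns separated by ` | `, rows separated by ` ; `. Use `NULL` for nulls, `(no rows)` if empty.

Cairo | 163 ; Hanoi | 210 ; Lima | 534 ; Macau | 592

For each row compute price + seats.
Group by origin; take MIN of the expression per group.
  Cairo: ids {2, 5, 7} → MIN(price + seats)=163
  Hanoi: ids {1, 10, 11, 14} → MIN(price + seats)=210
  Lima: ids {4, 8, 9} → MIN(price + seats)=534
  Macau: ids {3, 6, 12, 13} → MIN(price + seats)=592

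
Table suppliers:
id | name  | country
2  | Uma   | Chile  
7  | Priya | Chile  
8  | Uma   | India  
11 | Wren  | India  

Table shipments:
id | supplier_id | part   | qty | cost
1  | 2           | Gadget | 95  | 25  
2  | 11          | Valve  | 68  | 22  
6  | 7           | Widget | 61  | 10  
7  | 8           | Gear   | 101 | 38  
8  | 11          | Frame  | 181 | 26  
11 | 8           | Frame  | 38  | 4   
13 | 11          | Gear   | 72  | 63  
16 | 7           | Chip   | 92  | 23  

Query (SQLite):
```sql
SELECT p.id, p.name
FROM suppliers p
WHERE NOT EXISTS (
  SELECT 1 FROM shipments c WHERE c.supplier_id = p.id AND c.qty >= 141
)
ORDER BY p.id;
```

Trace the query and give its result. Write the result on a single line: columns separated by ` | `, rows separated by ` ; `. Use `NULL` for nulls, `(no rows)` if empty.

2 | Uma ; 7 | Priya ; 8 | Uma

For each suppliers row, check whether any shipments with matching supplier_id has qty >= 141.
Keep rows where that is false.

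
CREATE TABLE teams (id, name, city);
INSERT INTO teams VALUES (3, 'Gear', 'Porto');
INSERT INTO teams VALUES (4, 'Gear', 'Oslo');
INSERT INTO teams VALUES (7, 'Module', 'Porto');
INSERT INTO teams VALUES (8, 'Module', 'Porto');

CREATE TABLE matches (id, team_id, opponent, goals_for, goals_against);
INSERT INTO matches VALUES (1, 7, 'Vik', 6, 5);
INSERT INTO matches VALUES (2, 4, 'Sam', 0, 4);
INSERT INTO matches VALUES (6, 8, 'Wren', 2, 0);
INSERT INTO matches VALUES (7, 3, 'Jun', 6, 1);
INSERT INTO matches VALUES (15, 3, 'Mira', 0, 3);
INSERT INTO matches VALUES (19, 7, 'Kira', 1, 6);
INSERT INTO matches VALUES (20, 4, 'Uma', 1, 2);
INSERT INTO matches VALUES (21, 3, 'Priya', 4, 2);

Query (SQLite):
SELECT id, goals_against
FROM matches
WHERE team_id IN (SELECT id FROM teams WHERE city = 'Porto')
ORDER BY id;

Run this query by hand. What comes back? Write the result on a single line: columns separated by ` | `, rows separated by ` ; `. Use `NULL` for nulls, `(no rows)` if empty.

1 | 5 ; 6 | 0 ; 7 | 1 ; 15 | 3 ; 19 | 6 ; 21 | 2

Inner query: teams.id where city = 'Porto'.
Outer: keep matches rows whose team_id is in that set.
Inner query → {3, 7, 8}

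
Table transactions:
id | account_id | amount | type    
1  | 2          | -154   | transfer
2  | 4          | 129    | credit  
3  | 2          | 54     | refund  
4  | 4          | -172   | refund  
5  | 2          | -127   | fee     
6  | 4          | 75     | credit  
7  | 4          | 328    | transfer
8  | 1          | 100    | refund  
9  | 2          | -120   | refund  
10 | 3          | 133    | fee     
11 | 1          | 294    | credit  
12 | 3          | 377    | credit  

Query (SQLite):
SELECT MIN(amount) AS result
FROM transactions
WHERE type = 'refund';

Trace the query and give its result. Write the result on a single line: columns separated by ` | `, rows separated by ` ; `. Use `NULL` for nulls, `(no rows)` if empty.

Rows where type='refund' → amount values: [54, -172, 100, -120].
MIN of non-NULL values = -172.

-172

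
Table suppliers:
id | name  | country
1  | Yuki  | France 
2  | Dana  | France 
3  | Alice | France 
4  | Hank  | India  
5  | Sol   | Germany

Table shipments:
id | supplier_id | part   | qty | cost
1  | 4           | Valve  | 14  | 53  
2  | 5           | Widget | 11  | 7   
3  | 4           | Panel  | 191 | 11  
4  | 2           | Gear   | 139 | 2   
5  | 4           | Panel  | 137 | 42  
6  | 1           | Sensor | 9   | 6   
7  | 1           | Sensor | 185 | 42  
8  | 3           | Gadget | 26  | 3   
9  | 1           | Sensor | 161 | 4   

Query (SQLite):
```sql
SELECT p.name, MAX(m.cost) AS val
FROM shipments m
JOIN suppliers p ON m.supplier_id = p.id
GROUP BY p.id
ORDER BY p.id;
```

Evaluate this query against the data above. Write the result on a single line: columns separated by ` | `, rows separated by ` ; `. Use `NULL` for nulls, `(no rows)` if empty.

Yuki | 42 ; Dana | 2 ; Alice | 3 ; Hank | 53 ; Sol | 7

Join each shipments row to its suppliers via supplier_id.
Group joined rows by suppliers.id; compute MAX(m.cost) per group.
  1: ids {6, 7, 9} → MAX(m.cost)=42
  2: ids {4} → MAX(m.cost)=2
  3: ids {8} → MAX(m.cost)=3
  4: ids {1, 3, 5} → MAX(m.cost)=53
  5: ids {2} → MAX(m.cost)=7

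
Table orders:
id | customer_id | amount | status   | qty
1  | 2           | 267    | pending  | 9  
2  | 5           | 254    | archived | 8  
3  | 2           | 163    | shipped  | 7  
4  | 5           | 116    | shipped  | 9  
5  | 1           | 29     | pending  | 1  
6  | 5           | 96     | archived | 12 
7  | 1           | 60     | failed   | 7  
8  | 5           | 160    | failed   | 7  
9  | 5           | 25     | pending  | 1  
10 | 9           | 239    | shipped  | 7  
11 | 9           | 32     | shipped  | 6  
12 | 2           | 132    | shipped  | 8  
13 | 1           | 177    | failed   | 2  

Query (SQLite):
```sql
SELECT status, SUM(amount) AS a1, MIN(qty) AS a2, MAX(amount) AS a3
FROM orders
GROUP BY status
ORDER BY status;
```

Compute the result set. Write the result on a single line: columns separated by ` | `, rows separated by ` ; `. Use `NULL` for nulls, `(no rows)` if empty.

archived | 350 | 8 | 254 ; failed | 397 | 2 | 177 ; pending | 321 | 1 | 267 ; shipped | 682 | 6 | 239

Group orders by status.
Per group compute: SUM(amount), MIN(qty), MAX(amount).
  archived: ids {2, 6} → SUM(amount)=350, MIN(qty)=8, MAX(amount)=254
  failed: ids {7, 8, 13} → SUM(amount)=397, MIN(qty)=2, MAX(amount)=177
  pending: ids {1, 5, 9} → SUM(amount)=321, MIN(qty)=1, MAX(amount)=267
  shipped: ids {3, 4, 10, 11, 12} → SUM(amount)=682, MIN(qty)=6, MAX(amount)=239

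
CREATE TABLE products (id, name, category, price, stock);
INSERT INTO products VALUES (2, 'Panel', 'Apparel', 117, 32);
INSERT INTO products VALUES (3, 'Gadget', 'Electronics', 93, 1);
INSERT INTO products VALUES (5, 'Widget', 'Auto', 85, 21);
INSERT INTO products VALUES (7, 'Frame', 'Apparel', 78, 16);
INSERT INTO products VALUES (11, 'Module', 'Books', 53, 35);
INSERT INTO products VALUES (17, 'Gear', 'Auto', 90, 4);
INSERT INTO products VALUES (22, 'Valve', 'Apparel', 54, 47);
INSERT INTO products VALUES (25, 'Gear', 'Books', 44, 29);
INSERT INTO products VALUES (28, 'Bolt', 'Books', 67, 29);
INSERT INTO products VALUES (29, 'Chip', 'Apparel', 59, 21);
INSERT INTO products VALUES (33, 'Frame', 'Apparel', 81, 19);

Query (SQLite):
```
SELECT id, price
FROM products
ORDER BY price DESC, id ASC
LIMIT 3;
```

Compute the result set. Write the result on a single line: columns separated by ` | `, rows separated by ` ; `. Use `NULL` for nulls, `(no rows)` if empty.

Sort by price desc, tiebreak id asc: (117, id=2), (93, id=3), (90, id=17), (85, id=5), (81, id=33), (78, id=7) …. Take first 3.

2 | 117 ; 3 | 93 ; 17 | 90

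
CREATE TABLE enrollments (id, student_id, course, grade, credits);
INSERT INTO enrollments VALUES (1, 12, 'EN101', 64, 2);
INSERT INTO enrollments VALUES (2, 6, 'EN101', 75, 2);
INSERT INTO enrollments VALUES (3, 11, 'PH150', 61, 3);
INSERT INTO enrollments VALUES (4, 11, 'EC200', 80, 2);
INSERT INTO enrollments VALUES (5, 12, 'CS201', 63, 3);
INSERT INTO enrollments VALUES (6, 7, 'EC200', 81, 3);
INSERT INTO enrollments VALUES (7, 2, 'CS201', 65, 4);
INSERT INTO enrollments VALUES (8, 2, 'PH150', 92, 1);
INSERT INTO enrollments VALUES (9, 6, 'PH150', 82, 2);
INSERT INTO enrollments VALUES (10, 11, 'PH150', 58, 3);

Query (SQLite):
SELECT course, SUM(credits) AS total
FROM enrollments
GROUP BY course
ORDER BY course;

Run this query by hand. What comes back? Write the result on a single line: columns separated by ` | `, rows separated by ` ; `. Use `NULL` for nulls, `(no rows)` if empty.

CS201 | 7 ; EC200 | 5 ; EN101 | 4 ; PH150 | 9

Partition enrollments by course; compute SUM(credits) within each group.
  CS201: ids {5, 7} → SUM(credits)=7
  EC200: ids {4, 6} → SUM(credits)=5
  EN101: ids {1, 2} → SUM(credits)=4
  PH150: ids {3, 8, 9, 10} → SUM(credits)=9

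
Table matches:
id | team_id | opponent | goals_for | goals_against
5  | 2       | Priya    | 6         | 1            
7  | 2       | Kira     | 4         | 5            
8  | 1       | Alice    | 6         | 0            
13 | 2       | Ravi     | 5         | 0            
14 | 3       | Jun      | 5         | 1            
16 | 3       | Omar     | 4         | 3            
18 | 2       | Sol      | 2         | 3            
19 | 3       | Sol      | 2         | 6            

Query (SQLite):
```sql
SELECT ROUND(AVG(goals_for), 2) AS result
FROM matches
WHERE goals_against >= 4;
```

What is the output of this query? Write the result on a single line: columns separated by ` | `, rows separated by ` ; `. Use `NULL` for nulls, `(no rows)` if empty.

3

Rows where goals_against >= 4 → goals_for values: [4, 2].
AVG = 6 / 2 (rounded to 2 dp).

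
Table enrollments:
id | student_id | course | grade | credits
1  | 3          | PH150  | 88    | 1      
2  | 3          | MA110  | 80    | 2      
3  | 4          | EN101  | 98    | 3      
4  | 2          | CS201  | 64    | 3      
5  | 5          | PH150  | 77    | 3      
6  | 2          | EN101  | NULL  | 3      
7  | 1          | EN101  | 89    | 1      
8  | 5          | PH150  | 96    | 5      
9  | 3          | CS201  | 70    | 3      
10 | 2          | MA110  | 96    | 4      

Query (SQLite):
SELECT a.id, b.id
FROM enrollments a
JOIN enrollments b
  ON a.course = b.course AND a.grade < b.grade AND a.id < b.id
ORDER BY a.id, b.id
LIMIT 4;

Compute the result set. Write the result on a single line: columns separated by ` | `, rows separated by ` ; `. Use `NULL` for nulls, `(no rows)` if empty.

Pairs (a,b) with same course, a.grade < b.grade, a.id < b.id.
course groups: CS201:{4,9} EN101:{3,6,7} MA110:{2,10} PH150:{1,5,8}
Ordered by (a.id, b.id); first 4.

1 | 8 ; 2 | 10 ; 4 | 9 ; 5 | 8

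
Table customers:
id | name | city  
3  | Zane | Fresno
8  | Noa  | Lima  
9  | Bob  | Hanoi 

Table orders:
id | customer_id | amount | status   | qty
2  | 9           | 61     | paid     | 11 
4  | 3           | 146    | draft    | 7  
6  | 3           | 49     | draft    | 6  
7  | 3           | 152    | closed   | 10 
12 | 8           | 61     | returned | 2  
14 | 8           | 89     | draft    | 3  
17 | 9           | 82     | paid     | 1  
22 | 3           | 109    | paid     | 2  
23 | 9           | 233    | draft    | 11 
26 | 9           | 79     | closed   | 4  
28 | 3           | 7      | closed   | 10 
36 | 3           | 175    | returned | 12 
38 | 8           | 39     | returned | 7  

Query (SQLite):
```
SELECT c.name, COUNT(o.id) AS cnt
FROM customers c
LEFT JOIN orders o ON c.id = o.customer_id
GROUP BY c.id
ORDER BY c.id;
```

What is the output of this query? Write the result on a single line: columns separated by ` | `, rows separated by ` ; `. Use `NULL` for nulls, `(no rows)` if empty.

LEFT JOIN keeps every customers row; unmatched ones get NULL for orders columns.
Group by customers.id and compute COUNT(o.id). COUNT(col) of an all-NULL group is 0.
  3: ids {4, 6, 7, 22, 28, 36} → COUNT(o.id)=6
  8: ids {12, 14, 38} → COUNT(o.id)=3
  9: ids {2, 17, 23, 26} → COUNT(o.id)=4

Zane | 6 ; Noa | 3 ; Bob | 4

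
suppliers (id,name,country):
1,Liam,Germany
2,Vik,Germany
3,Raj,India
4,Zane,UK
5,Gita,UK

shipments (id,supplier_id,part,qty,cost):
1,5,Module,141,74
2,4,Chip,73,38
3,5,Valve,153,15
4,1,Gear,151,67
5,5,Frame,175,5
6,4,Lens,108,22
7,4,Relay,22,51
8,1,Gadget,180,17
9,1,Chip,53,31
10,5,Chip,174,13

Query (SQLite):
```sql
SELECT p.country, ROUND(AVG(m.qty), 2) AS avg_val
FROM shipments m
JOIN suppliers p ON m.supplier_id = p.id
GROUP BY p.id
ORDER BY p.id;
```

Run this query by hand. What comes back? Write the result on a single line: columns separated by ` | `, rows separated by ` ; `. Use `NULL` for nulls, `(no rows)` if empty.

Germany | 128 ; UK | 67.67 ; UK | 160.75

Join each shipments row to its suppliers via supplier_id.
Group joined rows by suppliers.id; compute ROUND(AVG(m.qty), 2) per group.
  1: ids {4, 8, 9} → ROUND(AVG(m.qty), 2)=128
  4: ids {2, 6, 7} → ROUND(AVG(m.qty), 2)=67.67
  5: ids {1, 3, 5, 10} → ROUND(AVG(m.qty), 2)=160.75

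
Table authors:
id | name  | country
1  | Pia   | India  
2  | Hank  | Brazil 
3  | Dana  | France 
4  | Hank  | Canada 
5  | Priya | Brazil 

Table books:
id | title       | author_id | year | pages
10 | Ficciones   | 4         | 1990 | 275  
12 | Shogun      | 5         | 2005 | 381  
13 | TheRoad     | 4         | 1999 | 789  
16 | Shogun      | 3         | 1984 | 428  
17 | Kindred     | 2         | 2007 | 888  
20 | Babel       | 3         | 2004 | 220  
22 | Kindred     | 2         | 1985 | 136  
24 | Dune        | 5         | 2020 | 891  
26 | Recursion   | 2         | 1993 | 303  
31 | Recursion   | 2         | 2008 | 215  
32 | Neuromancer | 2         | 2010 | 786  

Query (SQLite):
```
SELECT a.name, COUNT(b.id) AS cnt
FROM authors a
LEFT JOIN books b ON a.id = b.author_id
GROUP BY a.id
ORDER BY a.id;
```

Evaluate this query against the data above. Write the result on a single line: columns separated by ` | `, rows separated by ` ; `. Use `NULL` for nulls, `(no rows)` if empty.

LEFT JOIN keeps every authors row; unmatched ones get NULL for books columns.
Group by authors.id and compute COUNT(b.id). COUNT(col) of an all-NULL group is 0.
  1: ids {—} → COUNT(b.id)=0
  2: ids {17, 22, 26, 31, 32} → COUNT(b.id)=5
  3: ids {16, 20} → COUNT(b.id)=2
  4: ids {10, 13} → COUNT(b.id)=2
  5: ids {12, 24} → COUNT(b.id)=2

Pia | 0 ; Hank | 5 ; Dana | 2 ; Hank | 2 ; Priya | 2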